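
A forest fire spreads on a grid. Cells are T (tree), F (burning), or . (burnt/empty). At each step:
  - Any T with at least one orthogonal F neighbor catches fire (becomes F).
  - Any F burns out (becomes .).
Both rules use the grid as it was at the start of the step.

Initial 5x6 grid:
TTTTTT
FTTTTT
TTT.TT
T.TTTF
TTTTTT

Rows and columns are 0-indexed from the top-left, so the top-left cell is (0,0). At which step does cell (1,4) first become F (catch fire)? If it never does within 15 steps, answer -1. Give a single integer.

Step 1: cell (1,4)='T' (+6 fires, +2 burnt)
Step 2: cell (1,4)='T' (+8 fires, +6 burnt)
Step 3: cell (1,4)='F' (+8 fires, +8 burnt)
  -> target ignites at step 3
Step 4: cell (1,4)='.' (+4 fires, +8 burnt)
Step 5: cell (1,4)='.' (+0 fires, +4 burnt)
  fire out at step 5

3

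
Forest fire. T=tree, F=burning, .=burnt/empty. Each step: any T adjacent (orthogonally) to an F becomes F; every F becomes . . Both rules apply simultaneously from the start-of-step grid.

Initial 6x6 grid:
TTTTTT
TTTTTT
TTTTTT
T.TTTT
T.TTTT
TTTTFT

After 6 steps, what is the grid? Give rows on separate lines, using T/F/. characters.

Step 1: 3 trees catch fire, 1 burn out
  TTTTTT
  TTTTTT
  TTTTTT
  T.TTTT
  T.TTFT
  TTTF.F
Step 2: 4 trees catch fire, 3 burn out
  TTTTTT
  TTTTTT
  TTTTTT
  T.TTFT
  T.TF.F
  TTF...
Step 3: 5 trees catch fire, 4 burn out
  TTTTTT
  TTTTTT
  TTTTFT
  T.TF.F
  T.F...
  TF....
Step 4: 5 trees catch fire, 5 burn out
  TTTTTT
  TTTTFT
  TTTF.F
  T.F...
  T.....
  F.....
Step 5: 5 trees catch fire, 5 burn out
  TTTTFT
  TTTF.F
  TTF...
  T.....
  F.....
  ......
Step 6: 5 trees catch fire, 5 burn out
  TTTF.F
  TTF...
  TF....
  F.....
  ......
  ......

TTTF.F
TTF...
TF....
F.....
......
......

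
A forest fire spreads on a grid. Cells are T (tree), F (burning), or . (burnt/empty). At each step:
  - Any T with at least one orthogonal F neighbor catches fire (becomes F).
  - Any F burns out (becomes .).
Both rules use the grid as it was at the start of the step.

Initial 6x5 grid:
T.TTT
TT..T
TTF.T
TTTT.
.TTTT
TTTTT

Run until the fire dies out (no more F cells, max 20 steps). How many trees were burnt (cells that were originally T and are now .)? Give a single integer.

Answer: 18

Derivation:
Step 1: +2 fires, +1 burnt (F count now 2)
Step 2: +5 fires, +2 burnt (F count now 5)
Step 3: +5 fires, +5 burnt (F count now 5)
Step 4: +4 fires, +5 burnt (F count now 4)
Step 5: +2 fires, +4 burnt (F count now 2)
Step 6: +0 fires, +2 burnt (F count now 0)
Fire out after step 6
Initially T: 23, now '.': 25
Total burnt (originally-T cells now '.'): 18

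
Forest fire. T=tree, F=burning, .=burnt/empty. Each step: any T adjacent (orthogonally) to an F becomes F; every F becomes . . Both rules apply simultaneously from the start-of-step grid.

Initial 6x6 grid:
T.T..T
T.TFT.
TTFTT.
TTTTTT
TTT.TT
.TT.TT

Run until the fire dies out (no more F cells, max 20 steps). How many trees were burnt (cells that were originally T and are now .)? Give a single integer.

Step 1: +5 fires, +2 burnt (F count now 5)
Step 2: +6 fires, +5 burnt (F count now 6)
Step 3: +5 fires, +6 burnt (F count now 5)
Step 4: +5 fires, +5 burnt (F count now 5)
Step 5: +2 fires, +5 burnt (F count now 2)
Step 6: +1 fires, +2 burnt (F count now 1)
Step 7: +0 fires, +1 burnt (F count now 0)
Fire out after step 7
Initially T: 25, now '.': 35
Total burnt (originally-T cells now '.'): 24

Answer: 24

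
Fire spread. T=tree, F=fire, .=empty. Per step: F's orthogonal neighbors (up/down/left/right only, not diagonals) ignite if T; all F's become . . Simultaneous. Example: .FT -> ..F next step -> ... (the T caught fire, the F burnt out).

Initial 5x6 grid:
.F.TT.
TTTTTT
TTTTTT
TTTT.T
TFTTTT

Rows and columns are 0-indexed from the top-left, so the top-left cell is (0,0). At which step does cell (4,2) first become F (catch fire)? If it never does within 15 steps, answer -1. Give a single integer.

Step 1: cell (4,2)='F' (+4 fires, +2 burnt)
  -> target ignites at step 1
Step 2: cell (4,2)='.' (+6 fires, +4 burnt)
Step 3: cell (4,2)='.' (+5 fires, +6 burnt)
Step 4: cell (4,2)='.' (+4 fires, +5 burnt)
Step 5: cell (4,2)='.' (+4 fires, +4 burnt)
Step 6: cell (4,2)='.' (+1 fires, +4 burnt)
Step 7: cell (4,2)='.' (+0 fires, +1 burnt)
  fire out at step 7

1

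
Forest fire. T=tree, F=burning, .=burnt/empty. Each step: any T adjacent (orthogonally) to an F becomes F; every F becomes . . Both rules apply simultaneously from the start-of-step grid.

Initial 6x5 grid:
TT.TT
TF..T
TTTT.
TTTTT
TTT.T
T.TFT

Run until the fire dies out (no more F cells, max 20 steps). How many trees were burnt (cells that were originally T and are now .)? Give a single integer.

Step 1: +5 fires, +2 burnt (F count now 5)
Step 2: +6 fires, +5 burnt (F count now 6)
Step 3: +5 fires, +6 burnt (F count now 5)
Step 4: +2 fires, +5 burnt (F count now 2)
Step 5: +1 fires, +2 burnt (F count now 1)
Step 6: +0 fires, +1 burnt (F count now 0)
Fire out after step 6
Initially T: 22, now '.': 27
Total burnt (originally-T cells now '.'): 19

Answer: 19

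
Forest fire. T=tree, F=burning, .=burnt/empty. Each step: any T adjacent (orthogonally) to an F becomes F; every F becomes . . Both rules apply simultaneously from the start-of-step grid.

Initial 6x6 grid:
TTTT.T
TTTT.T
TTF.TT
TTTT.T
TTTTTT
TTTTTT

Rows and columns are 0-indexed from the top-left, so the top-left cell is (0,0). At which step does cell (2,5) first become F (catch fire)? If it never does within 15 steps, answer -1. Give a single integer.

Step 1: cell (2,5)='T' (+3 fires, +1 burnt)
Step 2: cell (2,5)='T' (+7 fires, +3 burnt)
Step 3: cell (2,5)='T' (+7 fires, +7 burnt)
Step 4: cell (2,5)='T' (+5 fires, +7 burnt)
Step 5: cell (2,5)='T' (+3 fires, +5 burnt)
Step 6: cell (2,5)='T' (+2 fires, +3 burnt)
Step 7: cell (2,5)='F' (+1 fires, +2 burnt)
  -> target ignites at step 7
Step 8: cell (2,5)='.' (+2 fires, +1 burnt)
Step 9: cell (2,5)='.' (+1 fires, +2 burnt)
Step 10: cell (2,5)='.' (+0 fires, +1 burnt)
  fire out at step 10

7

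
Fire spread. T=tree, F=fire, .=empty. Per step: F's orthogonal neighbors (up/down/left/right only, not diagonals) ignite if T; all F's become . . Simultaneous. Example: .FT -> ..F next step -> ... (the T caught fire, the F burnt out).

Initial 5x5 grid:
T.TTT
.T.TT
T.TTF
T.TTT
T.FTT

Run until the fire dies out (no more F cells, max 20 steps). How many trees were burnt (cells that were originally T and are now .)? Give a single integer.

Step 1: +5 fires, +2 burnt (F count now 5)
Step 2: +5 fires, +5 burnt (F count now 5)
Step 3: +1 fires, +5 burnt (F count now 1)
Step 4: +1 fires, +1 burnt (F count now 1)
Step 5: +0 fires, +1 burnt (F count now 0)
Fire out after step 5
Initially T: 17, now '.': 20
Total burnt (originally-T cells now '.'): 12

Answer: 12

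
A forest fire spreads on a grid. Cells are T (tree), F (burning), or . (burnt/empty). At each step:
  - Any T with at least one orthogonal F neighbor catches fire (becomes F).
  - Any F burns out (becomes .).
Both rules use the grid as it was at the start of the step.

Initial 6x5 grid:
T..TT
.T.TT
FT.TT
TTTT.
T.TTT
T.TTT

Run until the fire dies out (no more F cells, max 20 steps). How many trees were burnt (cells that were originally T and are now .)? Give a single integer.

Answer: 20

Derivation:
Step 1: +2 fires, +1 burnt (F count now 2)
Step 2: +3 fires, +2 burnt (F count now 3)
Step 3: +2 fires, +3 burnt (F count now 2)
Step 4: +2 fires, +2 burnt (F count now 2)
Step 5: +3 fires, +2 burnt (F count now 3)
Step 6: +4 fires, +3 burnt (F count now 4)
Step 7: +3 fires, +4 burnt (F count now 3)
Step 8: +1 fires, +3 burnt (F count now 1)
Step 9: +0 fires, +1 burnt (F count now 0)
Fire out after step 9
Initially T: 21, now '.': 29
Total burnt (originally-T cells now '.'): 20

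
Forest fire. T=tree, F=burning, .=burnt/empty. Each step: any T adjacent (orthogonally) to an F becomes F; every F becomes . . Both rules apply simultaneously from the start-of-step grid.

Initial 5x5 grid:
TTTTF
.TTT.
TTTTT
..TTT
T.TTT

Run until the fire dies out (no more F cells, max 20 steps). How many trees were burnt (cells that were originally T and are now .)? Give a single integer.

Step 1: +1 fires, +1 burnt (F count now 1)
Step 2: +2 fires, +1 burnt (F count now 2)
Step 3: +3 fires, +2 burnt (F count now 3)
Step 4: +5 fires, +3 burnt (F count now 5)
Step 5: +4 fires, +5 burnt (F count now 4)
Step 6: +3 fires, +4 burnt (F count now 3)
Step 7: +0 fires, +3 burnt (F count now 0)
Fire out after step 7
Initially T: 19, now '.': 24
Total burnt (originally-T cells now '.'): 18

Answer: 18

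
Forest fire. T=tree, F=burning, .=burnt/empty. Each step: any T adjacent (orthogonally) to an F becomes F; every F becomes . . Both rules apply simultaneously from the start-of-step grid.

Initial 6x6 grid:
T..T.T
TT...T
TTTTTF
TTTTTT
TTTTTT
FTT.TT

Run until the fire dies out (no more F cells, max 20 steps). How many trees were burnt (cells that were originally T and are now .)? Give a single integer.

Answer: 26

Derivation:
Step 1: +5 fires, +2 burnt (F count now 5)
Step 2: +7 fires, +5 burnt (F count now 7)
Step 3: +7 fires, +7 burnt (F count now 7)
Step 4: +5 fires, +7 burnt (F count now 5)
Step 5: +2 fires, +5 burnt (F count now 2)
Step 6: +0 fires, +2 burnt (F count now 0)
Fire out after step 6
Initially T: 27, now '.': 35
Total burnt (originally-T cells now '.'): 26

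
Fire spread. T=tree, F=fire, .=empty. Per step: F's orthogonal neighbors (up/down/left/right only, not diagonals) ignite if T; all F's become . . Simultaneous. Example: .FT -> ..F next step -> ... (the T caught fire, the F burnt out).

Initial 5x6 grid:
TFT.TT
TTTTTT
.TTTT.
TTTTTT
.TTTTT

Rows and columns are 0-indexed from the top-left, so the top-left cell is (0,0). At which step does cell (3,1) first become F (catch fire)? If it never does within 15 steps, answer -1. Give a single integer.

Step 1: cell (3,1)='T' (+3 fires, +1 burnt)
Step 2: cell (3,1)='T' (+3 fires, +3 burnt)
Step 3: cell (3,1)='F' (+3 fires, +3 burnt)
  -> target ignites at step 3
Step 4: cell (3,1)='.' (+5 fires, +3 burnt)
Step 5: cell (3,1)='.' (+5 fires, +5 burnt)
Step 6: cell (3,1)='.' (+3 fires, +5 burnt)
Step 7: cell (3,1)='.' (+2 fires, +3 burnt)
Step 8: cell (3,1)='.' (+1 fires, +2 burnt)
Step 9: cell (3,1)='.' (+0 fires, +1 burnt)
  fire out at step 9

3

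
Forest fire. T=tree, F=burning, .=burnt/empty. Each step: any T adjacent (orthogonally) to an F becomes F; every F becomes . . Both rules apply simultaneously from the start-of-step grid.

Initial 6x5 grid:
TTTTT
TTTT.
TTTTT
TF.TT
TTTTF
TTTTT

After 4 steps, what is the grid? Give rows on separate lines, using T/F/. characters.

Step 1: 6 trees catch fire, 2 burn out
  TTTTT
  TTTT.
  TFTTT
  F..TF
  TFTF.
  TTTTF
Step 2: 9 trees catch fire, 6 burn out
  TTTTT
  TFTT.
  F.FTF
  ...F.
  F.F..
  TFTF.
Step 3: 6 trees catch fire, 9 burn out
  TFTTT
  F.FT.
  ...F.
  .....
  .....
  F.F..
Step 4: 3 trees catch fire, 6 burn out
  F.FTT
  ...F.
  .....
  .....
  .....
  .....

F.FTT
...F.
.....
.....
.....
.....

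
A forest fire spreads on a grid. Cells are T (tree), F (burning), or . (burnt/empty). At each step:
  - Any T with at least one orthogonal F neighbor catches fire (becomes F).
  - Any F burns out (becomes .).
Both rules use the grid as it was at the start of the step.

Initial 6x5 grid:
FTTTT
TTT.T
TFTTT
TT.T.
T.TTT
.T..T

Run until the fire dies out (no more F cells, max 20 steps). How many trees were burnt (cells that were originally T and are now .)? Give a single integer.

Answer: 20

Derivation:
Step 1: +6 fires, +2 burnt (F count now 6)
Step 2: +4 fires, +6 burnt (F count now 4)
Step 3: +4 fires, +4 burnt (F count now 4)
Step 4: +3 fires, +4 burnt (F count now 3)
Step 5: +2 fires, +3 burnt (F count now 2)
Step 6: +1 fires, +2 burnt (F count now 1)
Step 7: +0 fires, +1 burnt (F count now 0)
Fire out after step 7
Initially T: 21, now '.': 29
Total burnt (originally-T cells now '.'): 20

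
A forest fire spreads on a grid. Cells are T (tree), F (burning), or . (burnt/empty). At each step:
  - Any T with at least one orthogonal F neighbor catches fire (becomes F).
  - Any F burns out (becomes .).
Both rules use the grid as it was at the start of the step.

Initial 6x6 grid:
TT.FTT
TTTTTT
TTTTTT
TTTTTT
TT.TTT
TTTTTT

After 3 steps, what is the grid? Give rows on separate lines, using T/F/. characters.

Step 1: 2 trees catch fire, 1 burn out
  TT..FT
  TTTFTT
  TTTTTT
  TTTTTT
  TT.TTT
  TTTTTT
Step 2: 4 trees catch fire, 2 burn out
  TT...F
  TTF.FT
  TTTFTT
  TTTTTT
  TT.TTT
  TTTTTT
Step 3: 5 trees catch fire, 4 burn out
  TT....
  TF...F
  TTF.FT
  TTTFTT
  TT.TTT
  TTTTTT

TT....
TF...F
TTF.FT
TTTFTT
TT.TTT
TTTTTT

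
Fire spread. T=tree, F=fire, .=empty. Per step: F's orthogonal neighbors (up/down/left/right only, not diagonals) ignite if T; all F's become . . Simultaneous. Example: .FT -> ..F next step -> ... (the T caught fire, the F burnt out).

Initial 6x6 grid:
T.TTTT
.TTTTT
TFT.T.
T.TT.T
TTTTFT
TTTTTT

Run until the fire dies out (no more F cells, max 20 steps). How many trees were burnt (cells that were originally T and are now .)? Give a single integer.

Answer: 27

Derivation:
Step 1: +6 fires, +2 burnt (F count now 6)
Step 2: +8 fires, +6 burnt (F count now 8)
Step 3: +5 fires, +8 burnt (F count now 5)
Step 4: +4 fires, +5 burnt (F count now 4)
Step 5: +3 fires, +4 burnt (F count now 3)
Step 6: +1 fires, +3 burnt (F count now 1)
Step 7: +0 fires, +1 burnt (F count now 0)
Fire out after step 7
Initially T: 28, now '.': 35
Total burnt (originally-T cells now '.'): 27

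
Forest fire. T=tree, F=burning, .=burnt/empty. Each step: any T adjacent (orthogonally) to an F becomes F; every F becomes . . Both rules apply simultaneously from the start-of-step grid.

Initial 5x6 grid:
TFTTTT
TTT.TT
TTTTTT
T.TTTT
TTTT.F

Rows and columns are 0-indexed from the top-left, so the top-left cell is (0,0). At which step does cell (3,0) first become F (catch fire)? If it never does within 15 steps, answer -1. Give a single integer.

Step 1: cell (3,0)='T' (+4 fires, +2 burnt)
Step 2: cell (3,0)='T' (+6 fires, +4 burnt)
Step 3: cell (3,0)='T' (+6 fires, +6 burnt)
Step 4: cell (3,0)='F' (+6 fires, +6 burnt)
  -> target ignites at step 4
Step 5: cell (3,0)='.' (+2 fires, +6 burnt)
Step 6: cell (3,0)='.' (+1 fires, +2 burnt)
Step 7: cell (3,0)='.' (+0 fires, +1 burnt)
  fire out at step 7

4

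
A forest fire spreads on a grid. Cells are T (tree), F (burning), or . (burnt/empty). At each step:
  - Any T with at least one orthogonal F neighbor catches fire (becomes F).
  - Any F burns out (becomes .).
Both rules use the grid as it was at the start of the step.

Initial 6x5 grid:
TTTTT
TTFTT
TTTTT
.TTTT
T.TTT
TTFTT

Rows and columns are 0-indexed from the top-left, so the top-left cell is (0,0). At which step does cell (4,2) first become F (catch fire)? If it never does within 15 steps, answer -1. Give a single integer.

Step 1: cell (4,2)='F' (+7 fires, +2 burnt)
  -> target ignites at step 1
Step 2: cell (4,2)='.' (+10 fires, +7 burnt)
Step 3: cell (4,2)='.' (+8 fires, +10 burnt)
Step 4: cell (4,2)='.' (+1 fires, +8 burnt)
Step 5: cell (4,2)='.' (+0 fires, +1 burnt)
  fire out at step 5

1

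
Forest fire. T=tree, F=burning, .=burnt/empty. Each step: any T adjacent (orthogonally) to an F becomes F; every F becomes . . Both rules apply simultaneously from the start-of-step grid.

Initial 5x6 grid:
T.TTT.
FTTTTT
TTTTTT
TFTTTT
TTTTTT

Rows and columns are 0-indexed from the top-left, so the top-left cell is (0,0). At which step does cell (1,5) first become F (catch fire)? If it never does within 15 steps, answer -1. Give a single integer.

Step 1: cell (1,5)='T' (+7 fires, +2 burnt)
Step 2: cell (1,5)='T' (+5 fires, +7 burnt)
Step 3: cell (1,5)='T' (+5 fires, +5 burnt)
Step 4: cell (1,5)='T' (+5 fires, +5 burnt)
Step 5: cell (1,5)='F' (+4 fires, +5 burnt)
  -> target ignites at step 5
Step 6: cell (1,5)='.' (+0 fires, +4 burnt)
  fire out at step 6

5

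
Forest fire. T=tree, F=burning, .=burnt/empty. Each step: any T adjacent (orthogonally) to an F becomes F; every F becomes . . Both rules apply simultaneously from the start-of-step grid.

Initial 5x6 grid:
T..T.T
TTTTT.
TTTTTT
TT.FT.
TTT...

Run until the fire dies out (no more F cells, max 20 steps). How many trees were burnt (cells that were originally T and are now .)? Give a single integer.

Answer: 19

Derivation:
Step 1: +2 fires, +1 burnt (F count now 2)
Step 2: +3 fires, +2 burnt (F count now 3)
Step 3: +5 fires, +3 burnt (F count now 5)
Step 4: +3 fires, +5 burnt (F count now 3)
Step 5: +3 fires, +3 burnt (F count now 3)
Step 6: +3 fires, +3 burnt (F count now 3)
Step 7: +0 fires, +3 burnt (F count now 0)
Fire out after step 7
Initially T: 20, now '.': 29
Total burnt (originally-T cells now '.'): 19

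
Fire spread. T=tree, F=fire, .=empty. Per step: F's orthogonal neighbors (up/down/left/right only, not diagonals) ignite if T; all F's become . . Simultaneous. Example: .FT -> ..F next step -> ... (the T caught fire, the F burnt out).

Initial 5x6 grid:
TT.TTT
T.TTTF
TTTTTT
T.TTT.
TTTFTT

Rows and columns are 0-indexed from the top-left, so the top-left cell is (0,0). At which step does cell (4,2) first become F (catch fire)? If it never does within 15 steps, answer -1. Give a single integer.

Step 1: cell (4,2)='F' (+6 fires, +2 burnt)
  -> target ignites at step 1
Step 2: cell (4,2)='.' (+8 fires, +6 burnt)
Step 3: cell (4,2)='.' (+4 fires, +8 burnt)
Step 4: cell (4,2)='.' (+2 fires, +4 burnt)
Step 5: cell (4,2)='.' (+1 fires, +2 burnt)
Step 6: cell (4,2)='.' (+1 fires, +1 burnt)
Step 7: cell (4,2)='.' (+1 fires, +1 burnt)
Step 8: cell (4,2)='.' (+1 fires, +1 burnt)
Step 9: cell (4,2)='.' (+0 fires, +1 burnt)
  fire out at step 9

1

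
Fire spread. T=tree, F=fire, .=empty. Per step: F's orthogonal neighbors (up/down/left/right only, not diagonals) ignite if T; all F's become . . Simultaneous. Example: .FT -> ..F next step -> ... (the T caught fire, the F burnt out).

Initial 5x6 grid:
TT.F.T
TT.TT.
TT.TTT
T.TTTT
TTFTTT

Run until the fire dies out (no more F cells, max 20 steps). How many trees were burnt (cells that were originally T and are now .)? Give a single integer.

Answer: 21

Derivation:
Step 1: +4 fires, +2 burnt (F count now 4)
Step 2: +5 fires, +4 burnt (F count now 5)
Step 3: +4 fires, +5 burnt (F count now 4)
Step 4: +3 fires, +4 burnt (F count now 3)
Step 5: +2 fires, +3 burnt (F count now 2)
Step 6: +2 fires, +2 burnt (F count now 2)
Step 7: +1 fires, +2 burnt (F count now 1)
Step 8: +0 fires, +1 burnt (F count now 0)
Fire out after step 8
Initially T: 22, now '.': 29
Total burnt (originally-T cells now '.'): 21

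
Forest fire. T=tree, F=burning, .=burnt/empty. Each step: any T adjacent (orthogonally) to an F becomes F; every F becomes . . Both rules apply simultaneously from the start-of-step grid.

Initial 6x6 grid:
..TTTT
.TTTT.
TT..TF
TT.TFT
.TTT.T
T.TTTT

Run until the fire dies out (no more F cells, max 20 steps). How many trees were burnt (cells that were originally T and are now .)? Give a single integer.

Step 1: +3 fires, +2 burnt (F count now 3)
Step 2: +3 fires, +3 burnt (F count now 3)
Step 3: +5 fires, +3 burnt (F count now 5)
Step 4: +6 fires, +5 burnt (F count now 6)
Step 5: +3 fires, +6 burnt (F count now 3)
Step 6: +2 fires, +3 burnt (F count now 2)
Step 7: +1 fires, +2 burnt (F count now 1)
Step 8: +0 fires, +1 burnt (F count now 0)
Fire out after step 8
Initially T: 24, now '.': 35
Total burnt (originally-T cells now '.'): 23

Answer: 23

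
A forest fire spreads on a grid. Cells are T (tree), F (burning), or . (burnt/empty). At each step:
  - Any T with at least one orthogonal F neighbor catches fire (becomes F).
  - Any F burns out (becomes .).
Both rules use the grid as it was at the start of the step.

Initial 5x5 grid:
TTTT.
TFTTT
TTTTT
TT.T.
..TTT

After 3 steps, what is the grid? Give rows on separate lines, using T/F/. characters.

Step 1: 4 trees catch fire, 1 burn out
  TFTT.
  F.FTT
  TFTTT
  TT.T.
  ..TTT
Step 2: 6 trees catch fire, 4 burn out
  F.FT.
  ...FT
  F.FTT
  TF.T.
  ..TTT
Step 3: 4 trees catch fire, 6 burn out
  ...F.
  ....F
  ...FT
  F..T.
  ..TTT

...F.
....F
...FT
F..T.
..TTT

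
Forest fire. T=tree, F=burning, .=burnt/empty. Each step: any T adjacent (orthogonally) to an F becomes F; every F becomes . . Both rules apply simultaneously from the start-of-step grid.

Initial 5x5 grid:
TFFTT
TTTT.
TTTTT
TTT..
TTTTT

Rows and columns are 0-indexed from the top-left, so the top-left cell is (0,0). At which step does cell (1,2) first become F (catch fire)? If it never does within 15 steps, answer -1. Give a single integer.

Step 1: cell (1,2)='F' (+4 fires, +2 burnt)
  -> target ignites at step 1
Step 2: cell (1,2)='.' (+5 fires, +4 burnt)
Step 3: cell (1,2)='.' (+4 fires, +5 burnt)
Step 4: cell (1,2)='.' (+4 fires, +4 burnt)
Step 5: cell (1,2)='.' (+2 fires, +4 burnt)
Step 6: cell (1,2)='.' (+1 fires, +2 burnt)
Step 7: cell (1,2)='.' (+0 fires, +1 burnt)
  fire out at step 7

1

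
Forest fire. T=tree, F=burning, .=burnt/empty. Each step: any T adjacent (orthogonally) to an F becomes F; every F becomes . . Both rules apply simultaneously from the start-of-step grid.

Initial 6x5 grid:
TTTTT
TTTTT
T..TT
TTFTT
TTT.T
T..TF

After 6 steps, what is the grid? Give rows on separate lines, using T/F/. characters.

Step 1: 5 trees catch fire, 2 burn out
  TTTTT
  TTTTT
  T..TT
  TF.FT
  TTF.F
  T..F.
Step 2: 4 trees catch fire, 5 burn out
  TTTTT
  TTTTT
  T..FT
  F...F
  TF...
  T....
Step 3: 4 trees catch fire, 4 burn out
  TTTTT
  TTTFT
  F...F
  .....
  F....
  T....
Step 4: 5 trees catch fire, 4 burn out
  TTTFT
  FTF.F
  .....
  .....
  .....
  F....
Step 5: 4 trees catch fire, 5 burn out
  FTF.F
  .F...
  .....
  .....
  .....
  .....
Step 6: 1 trees catch fire, 4 burn out
  .F...
  .....
  .....
  .....
  .....
  .....

.F...
.....
.....
.....
.....
.....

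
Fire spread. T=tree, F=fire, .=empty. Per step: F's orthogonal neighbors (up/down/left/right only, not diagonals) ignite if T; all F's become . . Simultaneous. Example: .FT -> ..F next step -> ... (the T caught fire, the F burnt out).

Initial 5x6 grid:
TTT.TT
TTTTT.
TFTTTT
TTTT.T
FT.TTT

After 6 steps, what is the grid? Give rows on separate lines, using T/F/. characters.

Step 1: 6 trees catch fire, 2 burn out
  TTT.TT
  TFTTT.
  F.FTTT
  FFTT.T
  .F.TTT
Step 2: 5 trees catch fire, 6 burn out
  TFT.TT
  F.FTT.
  ...FTT
  ..FT.T
  ...TTT
Step 3: 5 trees catch fire, 5 burn out
  F.F.TT
  ...FT.
  ....FT
  ...F.T
  ...TTT
Step 4: 3 trees catch fire, 5 burn out
  ....TT
  ....F.
  .....F
  .....T
  ...FTT
Step 5: 3 trees catch fire, 3 burn out
  ....FT
  ......
  ......
  .....F
  ....FT
Step 6: 2 trees catch fire, 3 burn out
  .....F
  ......
  ......
  ......
  .....F

.....F
......
......
......
.....F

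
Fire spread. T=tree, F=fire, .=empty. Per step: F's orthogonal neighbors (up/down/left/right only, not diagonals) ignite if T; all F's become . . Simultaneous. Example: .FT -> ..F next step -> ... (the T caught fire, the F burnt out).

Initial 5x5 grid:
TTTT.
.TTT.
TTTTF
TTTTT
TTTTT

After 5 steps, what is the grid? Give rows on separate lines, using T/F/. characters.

Step 1: 2 trees catch fire, 1 burn out
  TTTT.
  .TTT.
  TTTF.
  TTTTF
  TTTTT
Step 2: 4 trees catch fire, 2 burn out
  TTTT.
  .TTF.
  TTF..
  TTTF.
  TTTTF
Step 3: 5 trees catch fire, 4 burn out
  TTTF.
  .TF..
  TF...
  TTF..
  TTTF.
Step 4: 5 trees catch fire, 5 burn out
  TTF..
  .F...
  F....
  TF...
  TTF..
Step 5: 3 trees catch fire, 5 burn out
  TF...
  .....
  .....
  F....
  TF...

TF...
.....
.....
F....
TF...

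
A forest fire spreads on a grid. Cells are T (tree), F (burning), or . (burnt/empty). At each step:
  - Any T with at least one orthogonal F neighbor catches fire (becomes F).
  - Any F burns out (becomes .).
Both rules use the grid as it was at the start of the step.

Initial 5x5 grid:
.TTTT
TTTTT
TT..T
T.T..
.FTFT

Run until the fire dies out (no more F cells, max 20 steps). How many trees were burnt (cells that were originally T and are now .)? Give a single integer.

Step 1: +2 fires, +2 burnt (F count now 2)
Step 2: +1 fires, +2 burnt (F count now 1)
Step 3: +0 fires, +1 burnt (F count now 0)
Fire out after step 3
Initially T: 16, now '.': 12
Total burnt (originally-T cells now '.'): 3

Answer: 3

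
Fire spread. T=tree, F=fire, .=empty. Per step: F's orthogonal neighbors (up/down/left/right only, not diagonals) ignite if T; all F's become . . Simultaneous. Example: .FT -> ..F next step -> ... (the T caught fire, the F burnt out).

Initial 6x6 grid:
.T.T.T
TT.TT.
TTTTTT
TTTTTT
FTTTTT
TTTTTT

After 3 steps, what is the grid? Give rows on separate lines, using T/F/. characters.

Step 1: 3 trees catch fire, 1 burn out
  .T.T.T
  TT.TT.
  TTTTTT
  FTTTTT
  .FTTTT
  FTTTTT
Step 2: 4 trees catch fire, 3 burn out
  .T.T.T
  TT.TT.
  FTTTTT
  .FTTTT
  ..FTTT
  .FTTTT
Step 3: 5 trees catch fire, 4 burn out
  .T.T.T
  FT.TT.
  .FTTTT
  ..FTTT
  ...FTT
  ..FTTT

.T.T.T
FT.TT.
.FTTTT
..FTTT
...FTT
..FTTT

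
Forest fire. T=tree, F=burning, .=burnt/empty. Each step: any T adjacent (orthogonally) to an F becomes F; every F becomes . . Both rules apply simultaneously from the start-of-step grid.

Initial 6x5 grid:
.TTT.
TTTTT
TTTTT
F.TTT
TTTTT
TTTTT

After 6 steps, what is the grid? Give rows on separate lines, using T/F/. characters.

Step 1: 2 trees catch fire, 1 burn out
  .TTT.
  TTTTT
  FTTTT
  ..TTT
  FTTTT
  TTTTT
Step 2: 4 trees catch fire, 2 burn out
  .TTT.
  FTTTT
  .FTTT
  ..TTT
  .FTTT
  FTTTT
Step 3: 4 trees catch fire, 4 burn out
  .TTT.
  .FTTT
  ..FTT
  ..TTT
  ..FTT
  .FTTT
Step 4: 6 trees catch fire, 4 burn out
  .FTT.
  ..FTT
  ...FT
  ..FTT
  ...FT
  ..FTT
Step 5: 6 trees catch fire, 6 burn out
  ..FT.
  ...FT
  ....F
  ...FT
  ....F
  ...FT
Step 6: 4 trees catch fire, 6 burn out
  ...F.
  ....F
  .....
  ....F
  .....
  ....F

...F.
....F
.....
....F
.....
....F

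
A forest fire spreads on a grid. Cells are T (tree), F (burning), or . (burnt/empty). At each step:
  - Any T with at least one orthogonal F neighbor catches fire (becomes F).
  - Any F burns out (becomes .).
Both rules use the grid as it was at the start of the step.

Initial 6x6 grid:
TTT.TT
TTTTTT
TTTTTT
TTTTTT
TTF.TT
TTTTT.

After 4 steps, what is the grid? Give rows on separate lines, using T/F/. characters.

Step 1: 3 trees catch fire, 1 burn out
  TTT.TT
  TTTTTT
  TTTTTT
  TTFTTT
  TF..TT
  TTFTT.
Step 2: 6 trees catch fire, 3 burn out
  TTT.TT
  TTTTTT
  TTFTTT
  TF.FTT
  F...TT
  TF.FT.
Step 3: 7 trees catch fire, 6 burn out
  TTT.TT
  TTFTTT
  TF.FTT
  F...FT
  ....TT
  F...F.
Step 4: 7 trees catch fire, 7 burn out
  TTF.TT
  TF.FTT
  F...FT
  .....F
  ....FT
  ......

TTF.TT
TF.FTT
F...FT
.....F
....FT
......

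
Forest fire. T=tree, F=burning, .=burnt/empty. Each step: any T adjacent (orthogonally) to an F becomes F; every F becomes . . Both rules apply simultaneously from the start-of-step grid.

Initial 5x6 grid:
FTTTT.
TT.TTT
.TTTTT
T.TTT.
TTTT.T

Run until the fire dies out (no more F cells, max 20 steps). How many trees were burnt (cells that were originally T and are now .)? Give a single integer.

Answer: 22

Derivation:
Step 1: +2 fires, +1 burnt (F count now 2)
Step 2: +2 fires, +2 burnt (F count now 2)
Step 3: +2 fires, +2 burnt (F count now 2)
Step 4: +3 fires, +2 burnt (F count now 3)
Step 5: +3 fires, +3 burnt (F count now 3)
Step 6: +4 fires, +3 burnt (F count now 4)
Step 7: +4 fires, +4 burnt (F count now 4)
Step 8: +1 fires, +4 burnt (F count now 1)
Step 9: +1 fires, +1 burnt (F count now 1)
Step 10: +0 fires, +1 burnt (F count now 0)
Fire out after step 10
Initially T: 23, now '.': 29
Total burnt (originally-T cells now '.'): 22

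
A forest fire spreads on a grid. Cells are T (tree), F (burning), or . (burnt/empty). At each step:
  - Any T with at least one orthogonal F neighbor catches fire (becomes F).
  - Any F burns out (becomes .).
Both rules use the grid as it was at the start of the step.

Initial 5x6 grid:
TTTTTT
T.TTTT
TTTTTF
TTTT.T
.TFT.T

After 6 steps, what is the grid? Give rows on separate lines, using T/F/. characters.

Step 1: 6 trees catch fire, 2 burn out
  TTTTTT
  T.TTTF
  TTTTF.
  TTFT.F
  .F.F.T
Step 2: 7 trees catch fire, 6 burn out
  TTTTTF
  T.TTF.
  TTFF..
  TF.F..
  .....F
Step 3: 5 trees catch fire, 7 burn out
  TTTTF.
  T.FF..
  TF....
  F.....
  ......
Step 4: 3 trees catch fire, 5 burn out
  TTFF..
  T.....
  F.....
  ......
  ......
Step 5: 2 trees catch fire, 3 burn out
  TF....
  F.....
  ......
  ......
  ......
Step 6: 1 trees catch fire, 2 burn out
  F.....
  ......
  ......
  ......
  ......

F.....
......
......
......
......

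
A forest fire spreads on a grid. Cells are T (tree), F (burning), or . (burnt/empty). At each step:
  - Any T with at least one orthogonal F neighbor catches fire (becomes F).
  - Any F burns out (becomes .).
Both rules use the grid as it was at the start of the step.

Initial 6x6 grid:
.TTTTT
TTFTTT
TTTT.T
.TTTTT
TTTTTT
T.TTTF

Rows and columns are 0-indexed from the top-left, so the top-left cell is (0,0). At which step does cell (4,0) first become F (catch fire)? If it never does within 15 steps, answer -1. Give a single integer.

Step 1: cell (4,0)='T' (+6 fires, +2 burnt)
Step 2: cell (4,0)='T' (+10 fires, +6 burnt)
Step 3: cell (4,0)='T' (+10 fires, +10 burnt)
Step 4: cell (4,0)='T' (+2 fires, +10 burnt)
Step 5: cell (4,0)='F' (+1 fires, +2 burnt)
  -> target ignites at step 5
Step 6: cell (4,0)='.' (+1 fires, +1 burnt)
Step 7: cell (4,0)='.' (+0 fires, +1 burnt)
  fire out at step 7

5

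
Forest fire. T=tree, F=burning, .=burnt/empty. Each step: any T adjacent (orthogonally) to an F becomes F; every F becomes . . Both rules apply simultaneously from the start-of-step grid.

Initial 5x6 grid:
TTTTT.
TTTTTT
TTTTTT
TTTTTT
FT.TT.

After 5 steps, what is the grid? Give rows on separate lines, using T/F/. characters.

Step 1: 2 trees catch fire, 1 burn out
  TTTTT.
  TTTTTT
  TTTTTT
  FTTTTT
  .F.TT.
Step 2: 2 trees catch fire, 2 burn out
  TTTTT.
  TTTTTT
  FTTTTT
  .FTTTT
  ...TT.
Step 3: 3 trees catch fire, 2 burn out
  TTTTT.
  FTTTTT
  .FTTTT
  ..FTTT
  ...TT.
Step 4: 4 trees catch fire, 3 burn out
  FTTTT.
  .FTTTT
  ..FTTT
  ...FTT
  ...TT.
Step 5: 5 trees catch fire, 4 burn out
  .FTTT.
  ..FTTT
  ...FTT
  ....FT
  ...FT.

.FTTT.
..FTTT
...FTT
....FT
...FT.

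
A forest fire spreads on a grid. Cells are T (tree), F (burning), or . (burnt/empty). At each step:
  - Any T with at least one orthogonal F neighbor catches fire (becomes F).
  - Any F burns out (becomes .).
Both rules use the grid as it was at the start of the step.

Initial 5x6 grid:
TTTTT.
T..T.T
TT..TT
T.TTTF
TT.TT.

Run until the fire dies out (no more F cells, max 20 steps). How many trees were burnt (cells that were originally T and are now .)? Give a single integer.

Answer: 8

Derivation:
Step 1: +2 fires, +1 burnt (F count now 2)
Step 2: +4 fires, +2 burnt (F count now 4)
Step 3: +2 fires, +4 burnt (F count now 2)
Step 4: +0 fires, +2 burnt (F count now 0)
Fire out after step 4
Initially T: 20, now '.': 18
Total burnt (originally-T cells now '.'): 8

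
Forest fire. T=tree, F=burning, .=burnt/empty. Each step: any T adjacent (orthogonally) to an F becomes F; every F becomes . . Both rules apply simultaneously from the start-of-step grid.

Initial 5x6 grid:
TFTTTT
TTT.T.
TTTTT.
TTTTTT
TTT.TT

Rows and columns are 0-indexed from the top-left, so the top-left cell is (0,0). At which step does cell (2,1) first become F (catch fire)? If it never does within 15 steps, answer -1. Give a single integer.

Step 1: cell (2,1)='T' (+3 fires, +1 burnt)
Step 2: cell (2,1)='F' (+4 fires, +3 burnt)
  -> target ignites at step 2
Step 3: cell (2,1)='.' (+4 fires, +4 burnt)
Step 4: cell (2,1)='.' (+6 fires, +4 burnt)
Step 5: cell (2,1)='.' (+4 fires, +6 burnt)
Step 6: cell (2,1)='.' (+1 fires, +4 burnt)
Step 7: cell (2,1)='.' (+2 fires, +1 burnt)
Step 8: cell (2,1)='.' (+1 fires, +2 burnt)
Step 9: cell (2,1)='.' (+0 fires, +1 burnt)
  fire out at step 9

2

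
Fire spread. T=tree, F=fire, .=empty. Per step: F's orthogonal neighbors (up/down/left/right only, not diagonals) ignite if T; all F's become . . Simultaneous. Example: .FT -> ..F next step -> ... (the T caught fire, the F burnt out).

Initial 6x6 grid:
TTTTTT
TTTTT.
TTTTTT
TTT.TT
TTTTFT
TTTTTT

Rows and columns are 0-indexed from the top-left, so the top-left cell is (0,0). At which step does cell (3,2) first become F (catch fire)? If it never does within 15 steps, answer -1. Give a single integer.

Step 1: cell (3,2)='T' (+4 fires, +1 burnt)
Step 2: cell (3,2)='T' (+5 fires, +4 burnt)
Step 3: cell (3,2)='F' (+6 fires, +5 burnt)
  -> target ignites at step 3
Step 4: cell (3,2)='.' (+6 fires, +6 burnt)
Step 5: cell (3,2)='.' (+6 fires, +6 burnt)
Step 6: cell (3,2)='.' (+3 fires, +6 burnt)
Step 7: cell (3,2)='.' (+2 fires, +3 burnt)
Step 8: cell (3,2)='.' (+1 fires, +2 burnt)
Step 9: cell (3,2)='.' (+0 fires, +1 burnt)
  fire out at step 9

3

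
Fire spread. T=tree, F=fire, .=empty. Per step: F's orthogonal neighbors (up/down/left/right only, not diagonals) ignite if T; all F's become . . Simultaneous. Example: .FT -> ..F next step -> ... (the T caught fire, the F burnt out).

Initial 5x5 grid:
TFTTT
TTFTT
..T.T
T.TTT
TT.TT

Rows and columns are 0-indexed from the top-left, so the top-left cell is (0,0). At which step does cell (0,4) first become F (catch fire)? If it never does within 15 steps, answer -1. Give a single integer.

Step 1: cell (0,4)='T' (+5 fires, +2 burnt)
Step 2: cell (0,4)='T' (+4 fires, +5 burnt)
Step 3: cell (0,4)='F' (+3 fires, +4 burnt)
  -> target ignites at step 3
Step 4: cell (0,4)='.' (+2 fires, +3 burnt)
Step 5: cell (0,4)='.' (+1 fires, +2 burnt)
Step 6: cell (0,4)='.' (+0 fires, +1 burnt)
  fire out at step 6

3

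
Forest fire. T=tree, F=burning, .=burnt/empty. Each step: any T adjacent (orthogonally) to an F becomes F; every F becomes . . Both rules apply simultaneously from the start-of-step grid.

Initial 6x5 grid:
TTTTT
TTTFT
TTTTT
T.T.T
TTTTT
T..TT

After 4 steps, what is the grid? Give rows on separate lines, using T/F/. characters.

Step 1: 4 trees catch fire, 1 burn out
  TTTFT
  TTF.F
  TTTFT
  T.T.T
  TTTTT
  T..TT
Step 2: 5 trees catch fire, 4 burn out
  TTF.F
  TF...
  TTF.F
  T.T.T
  TTTTT
  T..TT
Step 3: 5 trees catch fire, 5 burn out
  TF...
  F....
  TF...
  T.F.F
  TTTTT
  T..TT
Step 4: 4 trees catch fire, 5 burn out
  F....
  .....
  F....
  T....
  TTFTF
  T..TT

F....
.....
F....
T....
TTFTF
T..TT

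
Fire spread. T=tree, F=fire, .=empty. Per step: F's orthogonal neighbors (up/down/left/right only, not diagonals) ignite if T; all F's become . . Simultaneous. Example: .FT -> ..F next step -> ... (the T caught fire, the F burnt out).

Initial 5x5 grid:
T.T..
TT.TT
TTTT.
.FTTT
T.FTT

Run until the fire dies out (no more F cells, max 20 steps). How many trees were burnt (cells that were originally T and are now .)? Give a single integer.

Answer: 14

Derivation:
Step 1: +3 fires, +2 burnt (F count now 3)
Step 2: +5 fires, +3 burnt (F count now 5)
Step 3: +3 fires, +5 burnt (F count now 3)
Step 4: +2 fires, +3 burnt (F count now 2)
Step 5: +1 fires, +2 burnt (F count now 1)
Step 6: +0 fires, +1 burnt (F count now 0)
Fire out after step 6
Initially T: 16, now '.': 23
Total burnt (originally-T cells now '.'): 14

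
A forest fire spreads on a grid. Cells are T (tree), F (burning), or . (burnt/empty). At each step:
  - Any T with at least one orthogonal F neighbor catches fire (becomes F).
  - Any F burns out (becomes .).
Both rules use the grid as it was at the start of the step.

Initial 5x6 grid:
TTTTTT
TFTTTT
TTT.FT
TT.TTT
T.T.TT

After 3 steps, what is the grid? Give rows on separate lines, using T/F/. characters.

Step 1: 7 trees catch fire, 2 burn out
  TFTTTT
  F.FTFT
  TFT..F
  TT.TFT
  T.T.TT
Step 2: 11 trees catch fire, 7 burn out
  F.FTFT
  ...F.F
  F.F...
  TF.F.F
  T.T.FT
Step 3: 4 trees catch fire, 11 burn out
  ...F.F
  ......
  ......
  F.....
  T.T..F

...F.F
......
......
F.....
T.T..F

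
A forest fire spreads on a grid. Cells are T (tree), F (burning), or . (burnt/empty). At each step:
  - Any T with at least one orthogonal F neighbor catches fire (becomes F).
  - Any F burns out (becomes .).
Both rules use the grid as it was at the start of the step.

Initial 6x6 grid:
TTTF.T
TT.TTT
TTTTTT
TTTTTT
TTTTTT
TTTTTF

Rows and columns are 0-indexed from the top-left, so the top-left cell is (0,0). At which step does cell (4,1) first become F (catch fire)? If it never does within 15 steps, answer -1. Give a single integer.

Step 1: cell (4,1)='T' (+4 fires, +2 burnt)
Step 2: cell (4,1)='T' (+6 fires, +4 burnt)
Step 3: cell (4,1)='T' (+10 fires, +6 burnt)
Step 4: cell (4,1)='T' (+6 fires, +10 burnt)
Step 5: cell (4,1)='F' (+4 fires, +6 burnt)
  -> target ignites at step 5
Step 6: cell (4,1)='.' (+2 fires, +4 burnt)
Step 7: cell (4,1)='.' (+0 fires, +2 burnt)
  fire out at step 7

5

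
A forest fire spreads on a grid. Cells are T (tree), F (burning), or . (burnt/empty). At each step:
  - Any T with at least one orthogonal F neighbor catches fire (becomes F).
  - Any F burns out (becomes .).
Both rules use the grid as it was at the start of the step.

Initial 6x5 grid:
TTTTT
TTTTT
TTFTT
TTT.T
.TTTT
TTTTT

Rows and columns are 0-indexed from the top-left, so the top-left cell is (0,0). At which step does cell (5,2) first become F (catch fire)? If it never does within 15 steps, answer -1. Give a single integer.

Step 1: cell (5,2)='T' (+4 fires, +1 burnt)
Step 2: cell (5,2)='T' (+7 fires, +4 burnt)
Step 3: cell (5,2)='F' (+9 fires, +7 burnt)
  -> target ignites at step 3
Step 4: cell (5,2)='.' (+5 fires, +9 burnt)
Step 5: cell (5,2)='.' (+2 fires, +5 burnt)
Step 6: cell (5,2)='.' (+0 fires, +2 burnt)
  fire out at step 6

3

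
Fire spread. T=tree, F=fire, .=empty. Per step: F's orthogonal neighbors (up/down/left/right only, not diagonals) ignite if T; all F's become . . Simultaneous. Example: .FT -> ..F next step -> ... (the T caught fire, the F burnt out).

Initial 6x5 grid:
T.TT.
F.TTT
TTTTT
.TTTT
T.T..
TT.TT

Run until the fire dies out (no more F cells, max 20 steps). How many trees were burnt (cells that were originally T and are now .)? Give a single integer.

Step 1: +2 fires, +1 burnt (F count now 2)
Step 2: +1 fires, +2 burnt (F count now 1)
Step 3: +2 fires, +1 burnt (F count now 2)
Step 4: +3 fires, +2 burnt (F count now 3)
Step 5: +5 fires, +3 burnt (F count now 5)
Step 6: +3 fires, +5 burnt (F count now 3)
Step 7: +0 fires, +3 burnt (F count now 0)
Fire out after step 7
Initially T: 21, now '.': 25
Total burnt (originally-T cells now '.'): 16

Answer: 16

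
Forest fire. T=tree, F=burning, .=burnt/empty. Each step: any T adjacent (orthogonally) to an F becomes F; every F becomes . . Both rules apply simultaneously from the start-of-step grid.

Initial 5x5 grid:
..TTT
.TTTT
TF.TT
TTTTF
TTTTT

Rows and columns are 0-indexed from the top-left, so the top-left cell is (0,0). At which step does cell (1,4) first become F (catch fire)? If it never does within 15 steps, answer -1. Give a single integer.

Step 1: cell (1,4)='T' (+6 fires, +2 burnt)
Step 2: cell (1,4)='F' (+7 fires, +6 burnt)
  -> target ignites at step 2
Step 3: cell (1,4)='.' (+5 fires, +7 burnt)
Step 4: cell (1,4)='.' (+1 fires, +5 burnt)
Step 5: cell (1,4)='.' (+0 fires, +1 burnt)
  fire out at step 5

2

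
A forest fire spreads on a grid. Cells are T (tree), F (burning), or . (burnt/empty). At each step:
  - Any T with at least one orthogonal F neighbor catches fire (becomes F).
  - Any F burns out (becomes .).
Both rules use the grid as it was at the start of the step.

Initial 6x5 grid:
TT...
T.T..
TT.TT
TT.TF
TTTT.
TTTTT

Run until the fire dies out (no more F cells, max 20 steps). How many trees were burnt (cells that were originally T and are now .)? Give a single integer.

Step 1: +2 fires, +1 burnt (F count now 2)
Step 2: +2 fires, +2 burnt (F count now 2)
Step 3: +2 fires, +2 burnt (F count now 2)
Step 4: +3 fires, +2 burnt (F count now 3)
Step 5: +3 fires, +3 burnt (F count now 3)
Step 6: +3 fires, +3 burnt (F count now 3)
Step 7: +1 fires, +3 burnt (F count now 1)
Step 8: +1 fires, +1 burnt (F count now 1)
Step 9: +1 fires, +1 burnt (F count now 1)
Step 10: +1 fires, +1 burnt (F count now 1)
Step 11: +0 fires, +1 burnt (F count now 0)
Fire out after step 11
Initially T: 20, now '.': 29
Total burnt (originally-T cells now '.'): 19

Answer: 19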